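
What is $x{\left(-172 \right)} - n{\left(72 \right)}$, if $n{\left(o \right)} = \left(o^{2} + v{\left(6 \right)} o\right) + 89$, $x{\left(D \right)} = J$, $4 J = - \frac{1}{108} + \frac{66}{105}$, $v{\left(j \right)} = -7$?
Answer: $- \frac{72104939}{15120} \approx -4768.8$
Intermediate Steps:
$J = \frac{2341}{15120}$ ($J = \frac{- \frac{1}{108} + \frac{66}{105}}{4} = \frac{\left(-1\right) \frac{1}{108} + 66 \cdot \frac{1}{105}}{4} = \frac{- \frac{1}{108} + \frac{22}{35}}{4} = \frac{1}{4} \cdot \frac{2341}{3780} = \frac{2341}{15120} \approx 0.15483$)
$x{\left(D \right)} = \frac{2341}{15120}$
$n{\left(o \right)} = 89 + o^{2} - 7 o$ ($n{\left(o \right)} = \left(o^{2} - 7 o\right) + 89 = 89 + o^{2} - 7 o$)
$x{\left(-172 \right)} - n{\left(72 \right)} = \frac{2341}{15120} - \left(89 + 72^{2} - 504\right) = \frac{2341}{15120} - \left(89 + 5184 - 504\right) = \frac{2341}{15120} - 4769 = - \frac{72104939}{15120}$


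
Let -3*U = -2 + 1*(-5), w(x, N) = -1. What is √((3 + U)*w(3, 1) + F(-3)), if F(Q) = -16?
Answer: 8*I*√3/3 ≈ 4.6188*I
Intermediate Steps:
U = 7/3 (U = -(-2 + 1*(-5))/3 = -(-2 - 5)/3 = -⅓*(-7) = 7/3 ≈ 2.3333)
√((3 + U)*w(3, 1) + F(-3)) = √((3 + 7/3)*(-1) - 16) = √((16/3)*(-1) - 16) = √(-16/3 - 16) = √(-64/3) = 8*I*√3/3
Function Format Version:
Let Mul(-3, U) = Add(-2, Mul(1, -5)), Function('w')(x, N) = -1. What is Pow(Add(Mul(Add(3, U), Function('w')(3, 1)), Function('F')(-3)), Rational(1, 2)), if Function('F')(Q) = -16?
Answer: Mul(Rational(8, 3), I, Pow(3, Rational(1, 2))) ≈ Mul(4.6188, I)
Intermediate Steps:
U = Rational(7, 3) (U = Mul(Rational(-1, 3), Add(-2, Mul(1, -5))) = Mul(Rational(-1, 3), Add(-2, -5)) = Mul(Rational(-1, 3), -7) = Rational(7, 3) ≈ 2.3333)
Pow(Add(Mul(Add(3, U), Function('w')(3, 1)), Function('F')(-3)), Rational(1, 2)) = Pow(Add(Mul(Add(3, Rational(7, 3)), -1), -16), Rational(1, 2)) = Pow(Add(Mul(Rational(16, 3), -1), -16), Rational(1, 2)) = Pow(Add(Rational(-16, 3), -16), Rational(1, 2)) = Pow(Rational(-64, 3), Rational(1, 2)) = Mul(Rational(8, 3), I, Pow(3, Rational(1, 2)))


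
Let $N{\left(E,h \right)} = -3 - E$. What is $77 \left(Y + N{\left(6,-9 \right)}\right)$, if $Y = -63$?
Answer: $-5544$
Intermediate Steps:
$77 \left(Y + N{\left(6,-9 \right)}\right) = 77 \left(-63 - 9\right) = 77 \left(-72\right) = -5544$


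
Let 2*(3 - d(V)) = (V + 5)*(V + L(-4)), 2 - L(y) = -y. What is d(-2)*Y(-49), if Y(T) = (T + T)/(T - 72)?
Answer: 882/121 ≈ 7.2893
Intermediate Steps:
L(y) = 2 + y (L(y) = 2 - (-1)*y = 2 + y)
Y(T) = 2*T/(-72 + T) (Y(T) = (2*T)/(-72 + T) = 2*T/(-72 + T))
d(V) = 3 - (-2 + V)*(5 + V)/2 (d(V) = 3 - (V + 5)*(V + (2 - 4))/2 = 3 - (5 + V)*(V - 2)/2 = 3 - (5 + V)*(-2 + V)/2 = 3 - (-2 + V)*(5 + V)/2)
d(-2)*Y(-49) = (8 - 3/2*(-2) - ½*(-2)²)*(2*(-49)/(-72 - 49)) = (8 + 3 - ½*4)*(2*(-49)/(-121)) = (8 + 3 - 2)*(2*(-49)*(-1/121)) = 9*(98/121) = 882/121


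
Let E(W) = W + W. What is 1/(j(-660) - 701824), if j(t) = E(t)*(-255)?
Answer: -1/365224 ≈ -2.7380e-6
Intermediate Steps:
E(W) = 2*W
j(t) = -510*t (j(t) = (2*t)*(-255) = -510*t)
1/(j(-660) - 701824) = 1/(-510*(-660) - 701824) = 1/(336600 - 701824) = 1/(-365224) = -1/365224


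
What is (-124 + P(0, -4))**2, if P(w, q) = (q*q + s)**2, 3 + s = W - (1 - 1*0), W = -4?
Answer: 3600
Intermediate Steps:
s = -8 (s = -3 + (-4 - (1 - 1*0)) = -3 + (-4 - (1 + 0)) = -3 + (-4 - 1*1) = -3 + (-4 - 1) = -3 - 5 = -8)
P(w, q) = (-8 + q**2)**2 (P(w, q) = (q*q - 8)**2 = (q**2 - 8)**2 = (-8 + q**2)**2)
(-124 + P(0, -4))**2 = (-124 + (-8 + (-4)**2)**2)**2 = (-124 + (-8 + 16)**2)**2 = (-124 + 8**2)**2 = (-124 + 64)**2 = (-60)**2 = 3600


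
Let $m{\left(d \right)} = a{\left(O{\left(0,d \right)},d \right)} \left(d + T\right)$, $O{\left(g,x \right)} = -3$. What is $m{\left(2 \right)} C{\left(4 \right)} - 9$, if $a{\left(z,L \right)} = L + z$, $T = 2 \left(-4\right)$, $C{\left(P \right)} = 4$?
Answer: $15$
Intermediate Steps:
$T = -8$
$m{\left(d \right)} = \left(-8 + d\right) \left(-3 + d\right)$ ($m{\left(d \right)} = \left(d - 3\right) \left(d - 8\right) = \left(-3 + d\right) \left(-8 + d\right) = \left(-8 + d\right) \left(-3 + d\right)$)
$m{\left(2 \right)} C{\left(4 \right)} - 9 = \left(-8 + 2\right) \left(-3 + 2\right) 4 - 9 = \left(-6\right) \left(-1\right) 4 - 9 = 6 \cdot 4 - 9 = 24 - 9 = 15$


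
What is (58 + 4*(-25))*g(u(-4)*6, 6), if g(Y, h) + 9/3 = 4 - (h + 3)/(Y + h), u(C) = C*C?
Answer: -651/17 ≈ -38.294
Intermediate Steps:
u(C) = C**2
g(Y, h) = 1 - (3 + h)/(Y + h) (g(Y, h) = -3 + (4 - (h + 3)/(Y + h)) = -3 + (4 - (3 + h)/(Y + h)) = 1 - (3 + h)/(Y + h))
(58 + 4*(-25))*g(u(-4)*6, 6) = (58 + 4*(-25))*((-3 + (-4)**2*6)/((-4)**2*6 + 6)) = (58 - 100)*((-3 + 16*6)/(16*6 + 6)) = -42*(-3 + 96)/(96 + 6) = -42*93/102 = -7*93/17 = -42*31/34 = -651/17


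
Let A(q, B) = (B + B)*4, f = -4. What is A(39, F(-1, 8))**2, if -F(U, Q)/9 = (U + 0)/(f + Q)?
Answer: 324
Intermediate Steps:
F(U, Q) = -9*U/(-4 + Q) (F(U, Q) = -9*(U + 0)/(-4 + Q) = -9*U/(-4 + Q))
A(q, B) = 8*B (A(q, B) = (2*B)*4 = 8*B)
A(39, F(-1, 8))**2 = (8*(-9*(-1)/(-4 + 8)))**2 = (8*(-9*(-1)/4))**2 = (8*(-9*(-1)*1/4))**2 = (8*(9/4))**2 = 18**2 = 324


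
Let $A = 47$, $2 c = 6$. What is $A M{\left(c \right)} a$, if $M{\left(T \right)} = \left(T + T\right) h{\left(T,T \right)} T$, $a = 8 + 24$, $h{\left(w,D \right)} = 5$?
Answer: $135360$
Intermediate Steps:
$c = 3$ ($c = \frac{1}{2} \cdot 6 = 3$)
$a = 32$
$M{\left(T \right)} = 10 T^{2}$ ($M{\left(T \right)} = \left(T + T\right) 5 T = 2 T 5 T = 10 T T = 10 T^{2}$)
$A M{\left(c \right)} a = 47 \cdot 10 \cdot 3^{2} \cdot 32 = 47 \cdot 10 \cdot 9 \cdot 32 = 47 \cdot 90 \cdot 32 = 4230 \cdot 32 = 135360$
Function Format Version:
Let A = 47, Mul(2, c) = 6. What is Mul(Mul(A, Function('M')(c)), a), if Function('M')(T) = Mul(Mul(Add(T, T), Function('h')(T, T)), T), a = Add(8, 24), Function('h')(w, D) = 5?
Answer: 135360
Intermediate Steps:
c = 3 (c = Mul(Rational(1, 2), 6) = 3)
a = 32
Function('M')(T) = Mul(10, Pow(T, 2)) (Function('M')(T) = Mul(Mul(Add(T, T), 5), T) = Mul(Mul(Mul(2, T), 5), T) = Mul(Mul(10, T), T) = Mul(10, Pow(T, 2)))
Mul(Mul(A, Function('M')(c)), a) = Mul(Mul(47, Mul(10, Pow(3, 2))), 32) = Mul(Mul(47, Mul(10, 9)), 32) = Mul(Mul(47, 90), 32) = Mul(4230, 32) = 135360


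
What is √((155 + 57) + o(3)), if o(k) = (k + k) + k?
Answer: √221 ≈ 14.866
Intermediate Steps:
o(k) = 3*k (o(k) = 2*k + k = 3*k)
√((155 + 57) + o(3)) = √((155 + 57) + 3*3) = √(212 + 9) = √221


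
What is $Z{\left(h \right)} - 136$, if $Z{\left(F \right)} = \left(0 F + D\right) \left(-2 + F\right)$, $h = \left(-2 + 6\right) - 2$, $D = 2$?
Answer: $-136$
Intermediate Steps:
$h = 2$ ($h = 4 - 2 = 2$)
$Z{\left(F \right)} = -4 + 2 F$ ($Z{\left(F \right)} = \left(0 F + 2\right) \left(-2 + F\right) = \left(0 + 2\right) \left(-2 + F\right) = 2 \left(-2 + F\right) = -4 + 2 F$)
$Z{\left(h \right)} - 136 = \left(-4 + 2 \cdot 2\right) - 136 = \left(-4 + 4\right) - 136 = 0 - 136 = -136$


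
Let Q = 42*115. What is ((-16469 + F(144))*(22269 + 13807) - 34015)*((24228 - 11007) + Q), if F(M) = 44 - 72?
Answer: -10743590335137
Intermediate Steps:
Q = 4830
F(M) = -28
((-16469 + F(144))*(22269 + 13807) - 34015)*((24228 - 11007) + Q) = ((-16469 - 28)*(22269 + 13807) - 34015)*((24228 - 11007) + 4830) = (-16497*36076 - 34015)*(13221 + 4830) = (-595145772 - 34015)*18051 = -595179787*18051 = -10743590335137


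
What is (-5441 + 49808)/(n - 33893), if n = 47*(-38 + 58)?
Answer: -44367/32953 ≈ -1.3464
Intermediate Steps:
n = 940 (n = 47*20 = 940)
(-5441 + 49808)/(n - 33893) = (-5441 + 49808)/(940 - 33893) = 44367/(-32953) = 44367*(-1/32953) = -44367/32953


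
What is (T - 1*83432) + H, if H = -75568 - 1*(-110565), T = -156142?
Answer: -204577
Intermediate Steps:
H = 34997 (H = -75568 + 110565 = 34997)
(T - 1*83432) + H = (-156142 - 1*83432) + 34997 = (-156142 - 83432) + 34997 = -239574 + 34997 = -204577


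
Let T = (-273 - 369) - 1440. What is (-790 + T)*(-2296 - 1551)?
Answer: 11048584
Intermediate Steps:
T = -2082 (T = -642 - 1440 = -2082)
(-790 + T)*(-2296 - 1551) = (-790 - 2082)*(-2296 - 1551) = -2872*(-3847) = 11048584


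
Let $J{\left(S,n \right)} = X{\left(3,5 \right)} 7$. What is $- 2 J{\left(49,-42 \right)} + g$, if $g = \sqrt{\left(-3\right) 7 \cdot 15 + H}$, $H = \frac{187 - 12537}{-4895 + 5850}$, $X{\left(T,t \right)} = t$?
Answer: $-70 + \frac{i \sqrt{11963285}}{191} \approx -70.0 + 18.109 i$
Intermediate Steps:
$H = - \frac{2470}{191}$ ($H = - \frac{12350}{955} = \left(-12350\right) \frac{1}{955} = - \frac{2470}{191} \approx -12.932$)
$J{\left(S,n \right)} = 35$ ($J{\left(S,n \right)} = 5 \cdot 7 = 35$)
$g = \frac{i \sqrt{11963285}}{191}$ ($g = \sqrt{\left(-3\right) 7 \cdot 15 - \frac{2470}{191}} = \sqrt{\left(-21\right) 15 - \frac{2470}{191}} = \sqrt{-315 - \frac{2470}{191}} = \sqrt{- \frac{62635}{191}} = \frac{i \sqrt{11963285}}{191} \approx 18.109 i$)
$- 2 J{\left(49,-42 \right)} + g = \left(-2\right) 35 + \frac{i \sqrt{11963285}}{191} = -70 + \frac{i \sqrt{11963285}}{191}$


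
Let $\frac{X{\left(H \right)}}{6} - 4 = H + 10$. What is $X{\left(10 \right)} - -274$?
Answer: $418$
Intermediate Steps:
$X{\left(H \right)} = 84 + 6 H$ ($X{\left(H \right)} = 24 + 6 \left(H + 10\right) = 24 + 6 \left(10 + H\right) = 24 + \left(60 + 6 H\right) = 84 + 6 H$)
$X{\left(10 \right)} - -274 = \left(84 + 6 \cdot 10\right) - -274 = \left(84 + 60\right) + 274 = 144 + 274 = 418$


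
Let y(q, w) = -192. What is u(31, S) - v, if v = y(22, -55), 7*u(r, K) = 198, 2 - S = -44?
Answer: 1542/7 ≈ 220.29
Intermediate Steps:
S = 46 (S = 2 - 1*(-44) = 2 + 44 = 46)
u(r, K) = 198/7 (u(r, K) = (⅐)*198 = 198/7)
v = -192
u(31, S) - v = 198/7 - 1*(-192) = 198/7 + 192 = 1542/7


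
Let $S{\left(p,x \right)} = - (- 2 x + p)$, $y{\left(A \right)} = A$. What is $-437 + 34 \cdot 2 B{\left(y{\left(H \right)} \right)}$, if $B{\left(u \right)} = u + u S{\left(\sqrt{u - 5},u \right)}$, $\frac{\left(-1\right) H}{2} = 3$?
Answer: $4051 + 408 i \sqrt{11} \approx 4051.0 + 1353.2 i$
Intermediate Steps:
$H = -6$ ($H = \left(-2\right) 3 = -6$)
$S{\left(p,x \right)} = - p + 2 x$ ($S{\left(p,x \right)} = - (p - 2 x) = - p + 2 x$)
$B{\left(u \right)} = u + u \left(- \sqrt{-5 + u} + 2 u\right)$ ($B{\left(u \right)} = u + u \left(- \sqrt{u - 5} + 2 u\right) = u + u \left(- \sqrt{-5 + u} + 2 u\right)$)
$-437 + 34 \cdot 2 B{\left(y{\left(H \right)} \right)} = -437 + 34 \cdot 2 \left(- 6 \left(1 - \sqrt{-5 - 6} + 2 \left(-6\right)\right)\right) = -437 + 68 \left(- 6 \left(1 - \sqrt{-11} - 12\right)\right) = -437 + 68 \left(- 6 \left(1 - i \sqrt{11} - 12\right)\right) = -437 + 68 \left(- 6 \left(-11 - i \sqrt{11}\right)\right) = -437 + 68 \left(66 + 6 i \sqrt{11}\right) = -437 + \left(4488 + 408 i \sqrt{11}\right) = 4051 + 408 i \sqrt{11}$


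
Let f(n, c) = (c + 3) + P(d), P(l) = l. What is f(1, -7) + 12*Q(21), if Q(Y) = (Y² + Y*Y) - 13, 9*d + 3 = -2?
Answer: 93811/9 ≈ 10423.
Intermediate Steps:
d = -5/9 (d = -⅓ + (⅑)*(-2) = -⅓ - 2/9 = -5/9 ≈ -0.55556)
Q(Y) = -13 + 2*Y² (Q(Y) = (Y² + Y²) - 13 = 2*Y² - 13 = -13 + 2*Y²)
f(n, c) = 22/9 + c (f(n, c) = (c + 3) - 5/9 = (3 + c) - 5/9 = 22/9 + c)
f(1, -7) + 12*Q(21) = (22/9 - 7) + 12*(-13 + 2*21²) = -41/9 + 12*(-13 + 2*441) = -41/9 + 12*(-13 + 882) = -41/9 + 12*869 = -41/9 + 10428 = 93811/9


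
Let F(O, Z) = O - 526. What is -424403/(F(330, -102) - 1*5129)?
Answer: 424403/5325 ≈ 79.700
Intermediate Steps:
F(O, Z) = -526 + O
-424403/(F(330, -102) - 1*5129) = -424403/((-526 + 330) - 1*5129) = -424403/(-196 - 5129) = -424403/(-5325) = -424403*(-1/5325) = 424403/5325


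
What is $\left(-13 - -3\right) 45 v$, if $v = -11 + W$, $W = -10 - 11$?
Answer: $14400$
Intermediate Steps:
$W = -21$ ($W = -10 - 11 = -21$)
$v = -32$ ($v = -11 - 21 = -32$)
$\left(-13 - -3\right) 45 v = \left(-13 - -3\right) 45 \left(-32\right) = \left(-13 + 3\right) 45 \left(-32\right) = \left(-10\right) 45 \left(-32\right) = \left(-450\right) \left(-32\right) = 14400$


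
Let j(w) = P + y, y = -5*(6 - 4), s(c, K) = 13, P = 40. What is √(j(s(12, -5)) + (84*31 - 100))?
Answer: √2534 ≈ 50.339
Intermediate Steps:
y = -10 (y = -5*2 = -10)
j(w) = 30 (j(w) = 40 - 10 = 30)
√(j(s(12, -5)) + (84*31 - 100)) = √(30 + (84*31 - 100)) = √(30 + (2604 - 100)) = √(30 + 2504) = √2534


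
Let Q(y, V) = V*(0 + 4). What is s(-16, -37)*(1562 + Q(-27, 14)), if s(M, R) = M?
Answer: -25888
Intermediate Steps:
Q(y, V) = 4*V (Q(y, V) = V*4 = 4*V)
s(-16, -37)*(1562 + Q(-27, 14)) = -16*(1562 + 4*14) = -16*(1562 + 56) = -16*1618 = -25888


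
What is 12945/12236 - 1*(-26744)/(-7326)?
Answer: -116202257/44820468 ≈ -2.5926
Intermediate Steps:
12945/12236 - 1*(-26744)/(-7326) = 12945*(1/12236) + 26744*(-1/7326) = 12945/12236 - 13372/3663 = -116202257/44820468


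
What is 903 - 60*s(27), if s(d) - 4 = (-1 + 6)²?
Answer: -837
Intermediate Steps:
s(d) = 29 (s(d) = 4 + (-1 + 6)² = 4 + 5² = 4 + 25 = 29)
903 - 60*s(27) = 903 - 60*29 = 903 - 1740 = -837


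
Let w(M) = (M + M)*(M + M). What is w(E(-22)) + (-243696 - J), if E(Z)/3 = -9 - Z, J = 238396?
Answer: -476008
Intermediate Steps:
E(Z) = -27 - 3*Z (E(Z) = 3*(-9 - Z) = -27 - 3*Z)
w(M) = 4*M² (w(M) = (2*M)*(2*M) = 4*M²)
w(E(-22)) + (-243696 - J) = 4*(-27 - 3*(-22))² + (-243696 - 1*238396) = 4*(-27 + 66)² + (-243696 - 238396) = 4*39² - 482092 = 4*1521 - 482092 = 6084 - 482092 = -476008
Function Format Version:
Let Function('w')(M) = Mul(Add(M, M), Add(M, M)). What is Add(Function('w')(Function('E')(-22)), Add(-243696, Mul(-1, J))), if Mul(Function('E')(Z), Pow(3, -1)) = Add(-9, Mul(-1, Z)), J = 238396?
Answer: -476008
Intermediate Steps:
Function('E')(Z) = Add(-27, Mul(-3, Z)) (Function('E')(Z) = Mul(3, Add(-9, Mul(-1, Z))) = Add(-27, Mul(-3, Z)))
Function('w')(M) = Mul(4, Pow(M, 2)) (Function('w')(M) = Mul(Mul(2, M), Mul(2, M)) = Mul(4, Pow(M, 2)))
Add(Function('w')(Function('E')(-22)), Add(-243696, Mul(-1, J))) = Add(Mul(4, Pow(Add(-27, Mul(-3, -22)), 2)), Add(-243696, Mul(-1, 238396))) = Add(Mul(4, Pow(Add(-27, 66), 2)), Add(-243696, -238396)) = Add(Mul(4, Pow(39, 2)), -482092) = Add(Mul(4, 1521), -482092) = Add(6084, -482092) = -476008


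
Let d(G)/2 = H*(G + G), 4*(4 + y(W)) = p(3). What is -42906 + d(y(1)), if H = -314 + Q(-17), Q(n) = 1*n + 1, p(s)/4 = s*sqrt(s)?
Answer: -37626 - 3960*sqrt(3) ≈ -44485.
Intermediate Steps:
p(s) = 4*s**(3/2) (p(s) = 4*(s*sqrt(s)) = 4*s**(3/2))
Q(n) = 1 + n (Q(n) = n + 1 = 1 + n)
y(W) = -4 + 3*sqrt(3) (y(W) = -4 + (4*3**(3/2))/4 = -4 + (4*(3*sqrt(3)))/4 = -4 + (12*sqrt(3))/4 = -4 + 3*sqrt(3))
H = -330 (H = -314 + (1 - 17) = -314 - 16 = -330)
d(G) = -1320*G (d(G) = 2*(-330*(G + G)) = 2*(-660*G) = -1320*G)
-42906 + d(y(1)) = -42906 - 1320*(-4 + 3*sqrt(3)) = -42906 + (5280 - 3960*sqrt(3)) = -37626 - 3960*sqrt(3)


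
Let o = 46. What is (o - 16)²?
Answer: 900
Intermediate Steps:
(o - 16)² = (46 - 16)² = 30² = 900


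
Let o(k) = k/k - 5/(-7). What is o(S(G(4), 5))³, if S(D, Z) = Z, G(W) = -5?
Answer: 1728/343 ≈ 5.0379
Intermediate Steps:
o(k) = 12/7 (o(k) = 1 - 5*(-⅐) = 1 + 5/7 = 12/7)
o(S(G(4), 5))³ = (12/7)³ = 1728/343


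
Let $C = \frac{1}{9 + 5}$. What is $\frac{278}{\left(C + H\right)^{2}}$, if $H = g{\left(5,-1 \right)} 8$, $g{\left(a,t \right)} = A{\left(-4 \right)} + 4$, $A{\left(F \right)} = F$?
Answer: $54488$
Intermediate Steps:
$C = \frac{1}{14} \approx 0.071429$
$g{\left(a,t \right)} = 0$ ($g{\left(a,t \right)} = -4 + 4 = 0$)
$H = 0$ ($H = 0 \cdot 8 = 0$)
$\frac{278}{\left(C + H\right)^{2}} = \frac{278}{\left(\frac{1}{14} + 0\right)^{2}} = \frac{278}{\left(\frac{1}{14}\right)^{2}} = 278 \frac{1}{\frac{1}{196}} = 278 \cdot 196 = 54488$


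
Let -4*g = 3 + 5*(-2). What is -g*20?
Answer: -35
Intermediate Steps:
g = 7/4 (g = -(3 + 5*(-2))/4 = -(3 - 10)/4 = -1/4*(-7) = 7/4 ≈ 1.7500)
-g*20 = -1*7/4*20 = -7/4*20 = -35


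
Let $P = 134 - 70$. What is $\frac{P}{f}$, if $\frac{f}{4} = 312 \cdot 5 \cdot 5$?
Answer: $\frac{2}{975} \approx 0.0020513$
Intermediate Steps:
$P = 64$ ($P = 134 - 70 = 64$)
$f = 31200$ ($f = 4 \cdot 312 \cdot 5 \cdot 5 = 4 \cdot 312 \cdot 25 = 4 \cdot 7800 = 31200$)
$\frac{P}{f} = \frac{64}{31200} = 64 \cdot \frac{1}{31200} = \frac{2}{975}$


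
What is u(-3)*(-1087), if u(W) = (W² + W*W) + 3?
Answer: -22827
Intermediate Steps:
u(W) = 3 + 2*W² (u(W) = (W² + W²) + 3 = 2*W² + 3 = 3 + 2*W²)
u(-3)*(-1087) = (3 + 2*(-3)²)*(-1087) = (3 + 2*9)*(-1087) = (3 + 18)*(-1087) = 21*(-1087) = -22827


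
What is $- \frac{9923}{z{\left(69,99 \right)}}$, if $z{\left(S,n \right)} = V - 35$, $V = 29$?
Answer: $\frac{9923}{6} \approx 1653.8$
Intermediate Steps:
$z{\left(S,n \right)} = -6$ ($z{\left(S,n \right)} = 29 - 35 = -6$)
$- \frac{9923}{z{\left(69,99 \right)}} = - \frac{9923}{-6} = \left(-9923\right) \left(- \frac{1}{6}\right) = \frac{9923}{6}$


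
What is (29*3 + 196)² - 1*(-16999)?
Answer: 97088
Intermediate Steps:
(29*3 + 196)² - 1*(-16999) = (87 + 196)² + 16999 = 283² + 16999 = 80089 + 16999 = 97088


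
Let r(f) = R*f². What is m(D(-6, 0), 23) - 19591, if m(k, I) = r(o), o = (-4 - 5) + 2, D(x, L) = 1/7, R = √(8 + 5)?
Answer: -19591 + 49*√13 ≈ -19414.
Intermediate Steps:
R = √13 ≈ 3.6056
D(x, L) = ⅐
o = -7 (o = -9 + 2 = -7)
r(f) = √13*f²
m(k, I) = 49*√13 (m(k, I) = √13*(-7)² = √13*49 = 49*√13)
m(D(-6, 0), 23) - 19591 = 49*√13 - 19591 = -19591 + 49*√13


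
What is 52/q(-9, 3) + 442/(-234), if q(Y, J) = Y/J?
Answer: -173/9 ≈ -19.222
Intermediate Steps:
52/q(-9, 3) + 442/(-234) = 52/((-9/3)) + 442/(-234) = 52/((-9*⅓)) + 442*(-1/234) = 52/(-3) - 17/9 = 52*(-⅓) - 17/9 = -52/3 - 17/9 = -173/9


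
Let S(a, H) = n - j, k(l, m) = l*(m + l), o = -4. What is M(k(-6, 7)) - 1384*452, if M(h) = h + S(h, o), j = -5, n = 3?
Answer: -625566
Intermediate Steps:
k(l, m) = l*(l + m)
S(a, H) = 8 (S(a, H) = 3 - 1*(-5) = 3 + 5 = 8)
M(h) = 8 + h (M(h) = h + 8 = 8 + h)
M(k(-6, 7)) - 1384*452 = (8 - 6*(-6 + 7)) - 1384*452 = (8 - 6*1) - 625568 = (8 - 6) - 625568 = 2 - 625568 = -625566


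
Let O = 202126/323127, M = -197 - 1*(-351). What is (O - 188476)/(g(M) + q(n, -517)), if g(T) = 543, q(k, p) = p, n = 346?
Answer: -30450741163/4200651 ≈ -7249.1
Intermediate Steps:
M = 154 (M = -197 + 351 = 154)
O = 202126/323127 (O = 202126*(1/323127) = 202126/323127 ≈ 0.62553)
(O - 188476)/(g(M) + q(n, -517)) = (202126/323127 - 188476)/(543 - 517) = -60901482326/323127/26 = -60901482326/323127*1/26 = -30450741163/4200651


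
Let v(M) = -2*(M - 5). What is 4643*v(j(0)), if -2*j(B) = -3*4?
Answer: -9286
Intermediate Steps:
j(B) = 6 (j(B) = -(-3)*4/2 = -½*(-12) = 6)
v(M) = 10 - 2*M (v(M) = -2*(-5 + M) = 10 - 2*M)
4643*v(j(0)) = 4643*(10 - 2*6) = 4643*(10 - 12) = 4643*(-2) = -9286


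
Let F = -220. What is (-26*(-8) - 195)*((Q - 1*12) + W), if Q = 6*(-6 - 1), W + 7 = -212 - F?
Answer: -689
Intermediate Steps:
W = 1 (W = -7 + (-212 - 1*(-220)) = -7 + (-212 + 220) = -7 + 8 = 1)
Q = -42 (Q = 6*(-7) = -42)
(-26*(-8) - 195)*((Q - 1*12) + W) = (-26*(-8) - 195)*((-42 - 1*12) + 1) = (208 - 195)*((-42 - 12) + 1) = 13*(-54 + 1) = 13*(-53) = -689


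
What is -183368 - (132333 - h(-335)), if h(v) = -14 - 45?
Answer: -315760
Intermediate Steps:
h(v) = -59
-183368 - (132333 - h(-335)) = -183368 - (132333 - 1*(-59)) = -183368 - (132333 + 59) = -183368 - 1*132392 = -183368 - 132392 = -315760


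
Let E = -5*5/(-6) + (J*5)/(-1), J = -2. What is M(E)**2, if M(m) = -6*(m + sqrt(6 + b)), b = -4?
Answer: 7297 + 1020*sqrt(2) ≈ 8739.5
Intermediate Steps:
E = 85/6 (E = -5*5/(-6) - 2*5/(-1) = -25*(-1/6) - 10*(-1) = 25/6 + 10 = 85/6 ≈ 14.167)
M(m) = -6*m - 6*sqrt(2) (M(m) = -6*(m + sqrt(6 - 4)) = -6*(m + sqrt(2)) = -6*m - 6*sqrt(2))
M(E)**2 = (-6*85/6 - 6*sqrt(2))**2 = (-85 - 6*sqrt(2))**2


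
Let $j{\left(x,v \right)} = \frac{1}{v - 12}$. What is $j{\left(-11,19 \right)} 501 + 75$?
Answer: $\frac{1026}{7} \approx 146.57$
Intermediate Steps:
$j{\left(x,v \right)} = \frac{1}{-12 + v}$
$j{\left(-11,19 \right)} 501 + 75 = \frac{1}{-12 + 19} \cdot 501 + 75 = \frac{1}{7} \cdot 501 + 75 = \frac{501}{7} + 75 = \frac{1026}{7}$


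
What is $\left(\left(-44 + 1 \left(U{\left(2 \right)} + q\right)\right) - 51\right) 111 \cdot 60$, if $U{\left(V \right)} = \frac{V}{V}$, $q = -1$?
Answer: $-632700$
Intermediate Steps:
$U{\left(V \right)} = 1$
$\left(\left(-44 + 1 \left(U{\left(2 \right)} + q\right)\right) - 51\right) 111 \cdot 60 = \left(\left(-44 + 1 \left(1 - 1\right)\right) - 51\right) 111 \cdot 60 = \left(\left(-44 + 1 \cdot 0\right) - 51\right) 111 \cdot 60 = \left(\left(-44 + 0\right) - 51\right) 111 \cdot 60 = \left(-44 - 51\right) 111 \cdot 60 = \left(-95\right) 111 \cdot 60 = \left(-10545\right) 60 = -632700$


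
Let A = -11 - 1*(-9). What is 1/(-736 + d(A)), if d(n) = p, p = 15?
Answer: -1/721 ≈ -0.0013870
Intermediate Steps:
A = -2 (A = -11 + 9 = -2)
d(n) = 15
1/(-736 + d(A)) = 1/(-736 + 15) = 1/(-721) = -1/721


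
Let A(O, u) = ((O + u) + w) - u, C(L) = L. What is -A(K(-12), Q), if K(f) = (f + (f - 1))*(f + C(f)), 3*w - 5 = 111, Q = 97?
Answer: -1916/3 ≈ -638.67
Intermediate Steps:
w = 116/3 (w = 5/3 + (⅓)*111 = 5/3 + 37 = 116/3 ≈ 38.667)
K(f) = 2*f*(-1 + 2*f) (K(f) = (f + (f - 1))*(f + f) = (f + (-1 + f))*(2*f) = (-1 + 2*f)*(2*f) = 2*f*(-1 + 2*f))
A(O, u) = 116/3 + O (A(O, u) = ((O + u) + 116/3) - u = (116/3 + O + u) - u = 116/3 + O)
-A(K(-12), Q) = -(116/3 + 2*(-12)*(-1 + 2*(-12))) = -(116/3 + 2*(-12)*(-1 - 24)) = -(116/3 + 2*(-12)*(-25)) = -(116/3 + 600) = -1*1916/3 = -1916/3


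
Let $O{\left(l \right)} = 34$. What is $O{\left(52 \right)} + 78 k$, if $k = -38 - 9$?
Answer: $-3632$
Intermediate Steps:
$k = -47$ ($k = -38 - 9 = -47$)
$O{\left(52 \right)} + 78 k = 34 + 78 \left(-47\right) = 34 - 3666 = -3632$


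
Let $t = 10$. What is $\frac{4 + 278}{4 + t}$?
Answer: $\frac{141}{7} \approx 20.143$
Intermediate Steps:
$\frac{4 + 278}{4 + t} = \frac{4 + 278}{4 + 10} = \frac{282}{14} = 282 \cdot \frac{1}{14} = \frac{141}{7}$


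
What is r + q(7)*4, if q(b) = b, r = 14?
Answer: 42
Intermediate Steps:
r + q(7)*4 = 14 + 7*4 = 14 + 28 = 42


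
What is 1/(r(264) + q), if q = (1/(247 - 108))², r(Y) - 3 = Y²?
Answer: 19321/1346654380 ≈ 1.4347e-5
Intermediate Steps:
r(Y) = 3 + Y²
q = 1/19321 (q = (1/139)² = 1/19321 ≈ 5.1757e-5)
1/(r(264) + q) = 1/((3 + 264²) + 1/19321) = 1/((3 + 69696) + 1/19321) = 1/(69699 + 1/19321) = 1/(1346654380/19321) = 19321/1346654380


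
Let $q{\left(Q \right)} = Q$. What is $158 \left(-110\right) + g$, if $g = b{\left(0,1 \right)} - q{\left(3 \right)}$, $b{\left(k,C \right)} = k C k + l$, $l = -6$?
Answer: $-17389$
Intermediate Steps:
$b{\left(k,C \right)} = -6 + C k^{2}$ ($b{\left(k,C \right)} = k C k - 6 = C k k - 6 = C k^{2} - 6 = -6 + C k^{2}$)
$g = -9$ ($g = \left(-6 + 1 \cdot 0^{2}\right) - 3 = \left(-6 + 1 \cdot 0\right) - 3 = \left(-6 + 0\right) - 3 = -6 - 3 = -9$)
$158 \left(-110\right) + g = 158 \left(-110\right) - 9 = -17380 - 9 = -17389$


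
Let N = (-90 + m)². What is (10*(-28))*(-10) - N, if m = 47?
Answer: 951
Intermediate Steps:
N = 1849 (N = (-90 + 47)² = (-43)² = 1849)
(10*(-28))*(-10) - N = (10*(-28))*(-10) - 1*1849 = -280*(-10) - 1849 = 2800 - 1849 = 951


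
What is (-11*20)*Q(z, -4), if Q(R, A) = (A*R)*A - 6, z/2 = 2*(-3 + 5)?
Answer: -26840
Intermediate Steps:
z = 8 (z = 2*(2*(-3 + 5)) = 2*(2*2) = 2*4 = 8)
Q(R, A) = -6 + R*A**2 (Q(R, A) = R*A**2 - 6 = -6 + R*A**2)
(-11*20)*Q(z, -4) = (-11*20)*(-6 + 8*(-4)**2) = -220*(-6 + 8*16) = -220*(-6 + 128) = -220*122 = -26840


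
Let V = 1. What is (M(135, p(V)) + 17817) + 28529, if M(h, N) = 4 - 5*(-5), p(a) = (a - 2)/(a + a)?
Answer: 46375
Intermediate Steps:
p(a) = (-2 + a)/(2*a) (p(a) = (-2 + a)/((2*a)) = (-2 + a)*(1/(2*a)) = (-2 + a)/(2*a))
M(h, N) = 29 (M(h, N) = 4 + 25 = 29)
(M(135, p(V)) + 17817) + 28529 = (29 + 17817) + 28529 = 17846 + 28529 = 46375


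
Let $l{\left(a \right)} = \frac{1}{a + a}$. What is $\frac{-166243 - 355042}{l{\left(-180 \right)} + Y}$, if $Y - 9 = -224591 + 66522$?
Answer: $\frac{187662600}{56901601} \approx 3.298$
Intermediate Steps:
$Y = -158060$ ($Y = 9 + \left(-224591 + 66522\right) = 9 - 158069 = -158060$)
$l{\left(a \right)} = \frac{1}{2 a}$
$\frac{-166243 - 355042}{l{\left(-180 \right)} + Y} = \frac{-166243 - 355042}{\frac{1}{2 \left(-180\right)} - 158060} = - \frac{521285}{\frac{1}{2} \left(- \frac{1}{180}\right) - 158060} = - \frac{521285}{- \frac{1}{360} - 158060} = - \frac{521285}{- \frac{56901601}{360}} = \left(-521285\right) \left(- \frac{360}{56901601}\right) = \frac{187662600}{56901601}$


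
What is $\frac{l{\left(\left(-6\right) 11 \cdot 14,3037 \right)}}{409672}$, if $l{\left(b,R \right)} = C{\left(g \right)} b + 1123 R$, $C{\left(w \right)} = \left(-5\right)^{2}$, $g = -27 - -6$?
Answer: $\frac{3387451}{409672} \approx 8.2687$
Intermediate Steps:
$g = -21$ ($g = -27 + 6 = -21$)
$C{\left(w \right)} = 25$
$l{\left(b,R \right)} = 25 b + 1123 R$
$\frac{l{\left(\left(-6\right) 11 \cdot 14,3037 \right)}}{409672} = \frac{25 \left(-6\right) 11 \cdot 14 + 1123 \cdot 3037}{409672} = \left(25 \left(\left(-66\right) 14\right) + 3410551\right) \frac{1}{409672} = \left(25 \left(-924\right) + 3410551\right) \frac{1}{409672} = \left(-23100 + 3410551\right) \frac{1}{409672} = 3387451 \cdot \frac{1}{409672} = \frac{3387451}{409672}$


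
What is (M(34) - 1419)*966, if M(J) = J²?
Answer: -254058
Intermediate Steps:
(M(34) - 1419)*966 = (34² - 1419)*966 = (1156 - 1419)*966 = -263*966 = -254058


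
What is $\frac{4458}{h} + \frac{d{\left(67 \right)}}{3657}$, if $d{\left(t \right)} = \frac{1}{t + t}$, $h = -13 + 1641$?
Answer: $\frac{273073879}{99722733} \approx 2.7383$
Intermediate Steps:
$h = 1628$
$d{\left(t \right)} = \frac{1}{2 t}$
$\frac{4458}{h} + \frac{d{\left(67 \right)}}{3657} = \frac{4458}{1628} + \frac{\frac{1}{2} \cdot \frac{1}{67}}{3657} = 4458 \cdot \frac{1}{1628} + \frac{1}{2} \cdot \frac{1}{67} \cdot \frac{1}{3657} = \frac{2229}{814} + \frac{1}{134} \cdot \frac{1}{3657} = \frac{2229}{814} + \frac{1}{490038} = \frac{273073879}{99722733}$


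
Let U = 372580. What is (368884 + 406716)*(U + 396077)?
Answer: 596170369200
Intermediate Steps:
(368884 + 406716)*(U + 396077) = (368884 + 406716)*(372580 + 396077) = 775600*768657 = 596170369200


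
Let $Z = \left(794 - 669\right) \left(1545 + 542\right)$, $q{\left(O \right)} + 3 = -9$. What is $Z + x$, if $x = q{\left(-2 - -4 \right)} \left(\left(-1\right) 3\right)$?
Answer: $260911$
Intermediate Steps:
$q{\left(O \right)} = -12$ ($q{\left(O \right)} = -3 - 9 = -12$)
$x = 36$ ($x = - 12 \left(\left(-1\right) 3\right) = \left(-12\right) \left(-3\right) = 36$)
$Z = 260875$ ($Z = 125 \cdot 2087 = 260875$)
$Z + x = 260875 + 36 = 260911$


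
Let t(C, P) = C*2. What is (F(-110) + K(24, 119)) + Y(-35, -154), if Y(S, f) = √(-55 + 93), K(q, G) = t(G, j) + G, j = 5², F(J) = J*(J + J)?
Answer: 24557 + √38 ≈ 24563.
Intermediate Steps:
F(J) = 2*J² (F(J) = J*(2*J) = 2*J²)
j = 25
t(C, P) = 2*C
K(q, G) = 3*G (K(q, G) = 2*G + G = 3*G)
Y(S, f) = √38
(F(-110) + K(24, 119)) + Y(-35, -154) = (2*(-110)² + 3*119) + √38 = (2*12100 + 357) + √38 = (24200 + 357) + √38 = 24557 + √38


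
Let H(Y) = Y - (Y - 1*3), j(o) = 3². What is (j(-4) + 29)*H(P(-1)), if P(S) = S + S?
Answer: 114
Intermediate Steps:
j(o) = 9
P(S) = 2*S
H(Y) = 3 (H(Y) = Y - (Y - 3) = Y - (-3 + Y) = Y + (3 - Y) = 3)
(j(-4) + 29)*H(P(-1)) = (9 + 29)*3 = 38*3 = 114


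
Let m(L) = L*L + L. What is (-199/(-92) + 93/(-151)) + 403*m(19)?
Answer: 2127442373/13892 ≈ 1.5314e+5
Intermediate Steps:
m(L) = L + L**2 (m(L) = L**2 + L = L + L**2)
(-199/(-92) + 93/(-151)) + 403*m(19) = (-199/(-92) + 93/(-151)) + 403*(19*(1 + 19)) = (-199*(-1/92) + 93*(-1/151)) + 403*(19*20) = (199/92 - 93/151) + 403*380 = 21493/13892 + 153140 = 2127442373/13892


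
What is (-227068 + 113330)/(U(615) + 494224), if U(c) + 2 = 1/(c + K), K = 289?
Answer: -102819152/446776689 ≈ -0.23014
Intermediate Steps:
U(c) = -2 + 1/(289 + c) (U(c) = -2 + 1/(c + 289) = -2 + 1/(289 + c))
(-227068 + 113330)/(U(615) + 494224) = (-227068 + 113330)/((-577 - 2*615)/(289 + 615) + 494224) = -113738/((-577 - 1230)/904 + 494224) = -113738/((1/904)*(-1807) + 494224) = -113738/(-1807/904 + 494224) = -113738/446776689/904 = -113738*904/446776689 = -102819152/446776689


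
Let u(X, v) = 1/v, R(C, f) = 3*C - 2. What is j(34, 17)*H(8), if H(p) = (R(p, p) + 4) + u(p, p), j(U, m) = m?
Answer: 3553/8 ≈ 444.13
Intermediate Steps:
R(C, f) = -2 + 3*C
H(p) = 2 + 1/p + 3*p (H(p) = ((-2 + 3*p) + 4) + 1/p = (2 + 3*p) + 1/p = 2 + 1/p + 3*p)
j(34, 17)*H(8) = 17*(2 + 1/8 + 3*8) = 17*(2 + ⅛ + 24) = 17*(209/8) = 3553/8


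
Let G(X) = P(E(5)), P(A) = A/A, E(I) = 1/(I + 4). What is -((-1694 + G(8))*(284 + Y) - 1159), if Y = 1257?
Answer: 2610072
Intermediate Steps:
E(I) = 1/(4 + I)
P(A) = 1
G(X) = 1
-((-1694 + G(8))*(284 + Y) - 1159) = -((-1694 + 1)*(284 + 1257) - 1159) = -(-1693*1541 - 1159) = -(-2608913 - 1159) = -1*(-2610072) = 2610072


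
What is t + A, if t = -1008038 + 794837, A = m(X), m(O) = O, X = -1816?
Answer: -215017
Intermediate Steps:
A = -1816
t = -213201
t + A = -213201 - 1816 = -215017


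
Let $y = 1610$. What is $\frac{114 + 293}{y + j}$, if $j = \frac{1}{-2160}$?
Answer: $\frac{879120}{3477599} \approx 0.2528$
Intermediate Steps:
$j = - \frac{1}{2160} \approx -0.00046296$
$\frac{114 + 293}{y + j} = \frac{114 + 293}{1610 - \frac{1}{2160}} = \frac{407}{\frac{3477599}{2160}} = 407 \cdot \frac{2160}{3477599} = \frac{879120}{3477599}$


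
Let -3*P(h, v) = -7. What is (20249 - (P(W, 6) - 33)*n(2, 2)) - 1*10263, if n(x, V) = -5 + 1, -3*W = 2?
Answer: 29590/3 ≈ 9863.3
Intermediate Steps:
W = -⅔ (W = -⅓*2 = -⅔ ≈ -0.66667)
n(x, V) = -4
P(h, v) = 7/3 (P(h, v) = -⅓*(-7) = 7/3)
(20249 - (P(W, 6) - 33)*n(2, 2)) - 1*10263 = (20249 - (7/3 - 33)*(-4)) - 1*10263 = (20249 - (-92)*(-4)/3) - 10263 = (20249 - 1*368/3) - 10263 = (20249 - 368/3) - 10263 = 60379/3 - 10263 = 29590/3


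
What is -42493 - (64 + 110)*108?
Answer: -61285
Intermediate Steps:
-42493 - (64 + 110)*108 = -42493 - 174*108 = -42493 - 1*18792 = -42493 - 18792 = -61285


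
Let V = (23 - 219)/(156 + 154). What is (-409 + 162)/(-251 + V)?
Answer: 38285/39003 ≈ 0.98159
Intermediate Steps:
V = -98/155 (V = -196/310 = -196*1/310 = -98/155 ≈ -0.63226)
(-409 + 162)/(-251 + V) = (-409 + 162)/(-251 - 98/155) = -247/(-39003/155) = -247*(-155/39003) = 38285/39003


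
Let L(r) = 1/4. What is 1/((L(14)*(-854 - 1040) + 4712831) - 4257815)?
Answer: 2/909085 ≈ 2.2000e-6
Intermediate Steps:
L(r) = ¼
1/((L(14)*(-854 - 1040) + 4712831) - 4257815) = 1/(((-854 - 1040)/4 + 4712831) - 4257815) = 1/(((¼)*(-1894) + 4712831) - 4257815) = 1/((-947/2 + 4712831) - 4257815) = 1/(9424715/2 - 4257815) = 1/(909085/2) = 2/909085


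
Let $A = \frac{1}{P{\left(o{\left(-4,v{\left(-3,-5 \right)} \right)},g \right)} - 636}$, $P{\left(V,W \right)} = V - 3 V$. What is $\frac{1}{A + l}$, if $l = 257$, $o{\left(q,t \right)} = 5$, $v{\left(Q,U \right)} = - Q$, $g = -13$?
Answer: $\frac{646}{166021} \approx 0.0038911$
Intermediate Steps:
$P{\left(V,W \right)} = - 2 V$
$A = - \frac{1}{646}$ ($A = \frac{1}{\left(-2\right) 5 - 636} = \frac{1}{-10 - 636} = \frac{1}{-646} = - \frac{1}{646} \approx -0.001548$)
$\frac{1}{A + l} = \frac{1}{- \frac{1}{646} + 257} = \frac{1}{\frac{166021}{646}} = \frac{646}{166021}$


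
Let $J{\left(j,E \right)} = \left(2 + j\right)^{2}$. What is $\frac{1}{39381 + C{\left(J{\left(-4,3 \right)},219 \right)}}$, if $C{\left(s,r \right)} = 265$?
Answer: $\frac{1}{39646} \approx 2.5223 \cdot 10^{-5}$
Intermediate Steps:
$\frac{1}{39381 + C{\left(J{\left(-4,3 \right)},219 \right)}} = \frac{1}{39381 + 265} = \frac{1}{39646}$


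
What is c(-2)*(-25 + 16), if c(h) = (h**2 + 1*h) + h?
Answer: 0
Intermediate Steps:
c(h) = h**2 + 2*h (c(h) = (h**2 + h) + h = (h + h**2) + h = h**2 + 2*h)
c(-2)*(-25 + 16) = (-2*(2 - 2))*(-25 + 16) = -2*0*(-9) = 0*(-9) = 0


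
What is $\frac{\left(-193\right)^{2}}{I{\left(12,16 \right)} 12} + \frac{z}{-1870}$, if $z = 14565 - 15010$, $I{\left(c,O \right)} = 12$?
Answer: $\frac{6971971}{26928} \approx 258.91$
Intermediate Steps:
$z = -445$ ($z = 14565 - 15010 = -445$)
$\frac{\left(-193\right)^{2}}{I{\left(12,16 \right)} 12} + \frac{z}{-1870} = \frac{\left(-193\right)^{2}}{12 \cdot 12} - \frac{445}{-1870} = \frac{37249}{144} - - \frac{89}{374} = 37249 \cdot \frac{1}{144} + \frac{89}{374} = \frac{37249}{144} + \frac{89}{374} = \frac{6971971}{26928}$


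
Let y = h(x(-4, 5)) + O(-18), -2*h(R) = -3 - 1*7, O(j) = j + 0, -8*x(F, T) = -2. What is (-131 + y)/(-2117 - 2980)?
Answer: 48/1699 ≈ 0.028252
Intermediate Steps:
x(F, T) = 1/4 (x(F, T) = -1/8*(-2) = 1/4)
O(j) = j
h(R) = 5 (h(R) = -(-3 - 1*7)/2 = -(-3 - 7)/2 = -1/2*(-10) = 5)
y = -13 (y = 5 - 18 = -13)
(-131 + y)/(-2117 - 2980) = (-131 - 13)/(-2117 - 2980) = -144/(-5097) = -144*(-1/5097) = 48/1699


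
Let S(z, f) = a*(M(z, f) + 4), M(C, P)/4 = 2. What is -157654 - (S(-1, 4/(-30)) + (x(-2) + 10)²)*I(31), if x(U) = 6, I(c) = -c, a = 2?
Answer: -148974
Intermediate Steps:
M(C, P) = 8 (M(C, P) = 4*2 = 8)
S(z, f) = 24 (S(z, f) = 2*(8 + 4) = 2*12 = 24)
-157654 - (S(-1, 4/(-30)) + (x(-2) + 10)²)*I(31) = -157654 - (24 + (6 + 10)²)*(-1*31) = -157654 - (24 + 16²)*(-31) = -157654 - (24 + 256)*(-31) = -157654 - 280*(-31) = -157654 - 1*(-8680) = -157654 + 8680 = -148974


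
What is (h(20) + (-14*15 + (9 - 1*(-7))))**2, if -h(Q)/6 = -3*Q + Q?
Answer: 2116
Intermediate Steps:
h(Q) = 12*Q (h(Q) = -6*(-3*Q + Q) = -(-12)*Q = 12*Q)
(h(20) + (-14*15 + (9 - 1*(-7))))**2 = (12*20 + (-14*15 + (9 - 1*(-7))))**2 = (240 + (-210 + (9 + 7)))**2 = (240 + (-210 + 16))**2 = (240 - 194)**2 = 46**2 = 2116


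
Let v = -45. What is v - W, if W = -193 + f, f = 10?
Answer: 138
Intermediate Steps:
W = -183 (W = -193 + 10 = -183)
v - W = -45 - 1*(-183) = -45 + 183 = 138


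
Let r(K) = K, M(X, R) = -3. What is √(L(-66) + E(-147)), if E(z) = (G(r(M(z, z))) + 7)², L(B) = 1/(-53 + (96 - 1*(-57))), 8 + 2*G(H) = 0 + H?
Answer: √226/10 ≈ 1.5033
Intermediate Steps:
G(H) = -4 + H/2 (G(H) = -4 + (0 + H)/2 = -4 + H/2)
L(B) = 1/100 (L(B) = 1/(-53 + (96 + 57)) = 1/(-53 + 153) = 1/100)
E(z) = 9/4 (E(z) = ((-4 + (½)*(-3)) + 7)² = ((-4 - 3/2) + 7)² = (-11/2 + 7)² = (3/2)² = 9/4)
√(L(-66) + E(-147)) = √(1/100 + 9/4) = √(113/50) = √226/10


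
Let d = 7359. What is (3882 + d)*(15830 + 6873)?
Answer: 255204423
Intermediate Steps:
(3882 + d)*(15830 + 6873) = (3882 + 7359)*(15830 + 6873) = 11241*22703 = 255204423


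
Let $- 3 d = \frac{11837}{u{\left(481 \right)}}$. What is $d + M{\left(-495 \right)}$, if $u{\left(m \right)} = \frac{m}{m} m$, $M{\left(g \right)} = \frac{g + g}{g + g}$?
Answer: $- \frac{10394}{1443} \approx -7.203$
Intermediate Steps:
$M{\left(g \right)} = 1$ ($M{\left(g \right)} = \frac{2 g}{2 g} = 2 g \frac{1}{2 g} = 1$)
$u{\left(m \right)} = m$ ($u{\left(m \right)} = 1 m = m$)
$d = - \frac{11837}{1443}$ ($d = - \frac{11837 \cdot \frac{1}{481}}{3} = \left(- \frac{1}{3}\right) \frac{11837}{481} = - \frac{11837}{1443} \approx -8.203$)
$d + M{\left(-495 \right)} = - \frac{11837}{1443} + 1 = - \frac{10394}{1443}$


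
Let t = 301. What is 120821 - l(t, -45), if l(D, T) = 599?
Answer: 120222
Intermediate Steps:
120821 - l(t, -45) = 120821 - 1*599 = 120821 - 599 = 120222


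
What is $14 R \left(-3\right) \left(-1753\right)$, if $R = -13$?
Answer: $-957138$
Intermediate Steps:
$14 R \left(-3\right) \left(-1753\right) = 14 \left(-13\right) \left(-3\right) \left(-1753\right) = \left(-182\right) \left(-3\right) \left(-1753\right) = 546 \left(-1753\right) = -957138$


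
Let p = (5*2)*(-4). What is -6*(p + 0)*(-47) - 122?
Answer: -11402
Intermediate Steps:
p = -40 (p = 10*(-4) = -40)
-6*(p + 0)*(-47) - 122 = -6*(-40 + 0)*(-47) - 122 = -6*(-40)*(-47) - 122 = 240*(-47) - 122 = -11280 - 122 = -11402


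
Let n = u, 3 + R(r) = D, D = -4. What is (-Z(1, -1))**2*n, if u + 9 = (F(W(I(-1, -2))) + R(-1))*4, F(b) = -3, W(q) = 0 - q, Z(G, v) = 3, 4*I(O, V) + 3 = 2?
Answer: -441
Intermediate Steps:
I(O, V) = -1/4 (I(O, V) = -3/4 + (1/4)*2 = -3/4 + 1/2 = -1/4)
W(q) = -q
R(r) = -7 (R(r) = -3 - 4 = -7)
u = -49 (u = -9 + (-3 - 7)*4 = -9 - 10*4 = -9 - 40 = -49)
n = -49
(-Z(1, -1))**2*n = (-1*3)**2*(-49) = (-3)**2*(-49) = 9*(-49) = -441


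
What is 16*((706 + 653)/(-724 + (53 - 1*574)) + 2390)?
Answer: 15862352/415 ≈ 38223.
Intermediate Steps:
16*((706 + 653)/(-724 + (53 - 1*574)) + 2390) = 16*(1359/(-724 + (53 - 574)) + 2390) = 16*(1359/(-724 - 521) + 2390) = 16*(1359/(-1245) + 2390) = 16*(1359*(-1/1245) + 2390) = 16*(-453/415 + 2390) = 16*(991397/415) = 15862352/415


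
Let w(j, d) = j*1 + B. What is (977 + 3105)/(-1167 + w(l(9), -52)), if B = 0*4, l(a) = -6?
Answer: -4082/1173 ≈ -3.4800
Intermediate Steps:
B = 0
w(j, d) = j (w(j, d) = j*1 + 0 = j + 0 = j)
(977 + 3105)/(-1167 + w(l(9), -52)) = (977 + 3105)/(-1167 - 6) = 4082/(-1173) = 4082*(-1/1173) = -4082/1173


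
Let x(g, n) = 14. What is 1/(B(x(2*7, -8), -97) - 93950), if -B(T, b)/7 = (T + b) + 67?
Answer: -1/93838 ≈ -1.0657e-5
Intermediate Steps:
B(T, b) = -469 - 7*T - 7*b (B(T, b) = -7*((T + b) + 67) = -7*(67 + T + b) = -469 - 7*T - 7*b)
1/(B(x(2*7, -8), -97) - 93950) = 1/((-469 - 7*14 - 7*(-97)) - 93950) = 1/((-469 - 98 + 679) - 93950) = 1/(112 - 93950) = 1/(-93838) = -1/93838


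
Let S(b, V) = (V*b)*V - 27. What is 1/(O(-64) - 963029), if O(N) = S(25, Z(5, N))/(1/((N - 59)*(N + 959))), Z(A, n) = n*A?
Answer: -1/281815590734 ≈ -3.5484e-12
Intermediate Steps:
Z(A, n) = A*n
S(b, V) = -27 + b*V² (S(b, V) = b*V² - 27 = -27 + b*V²)
O(N) = (-59 + N)*(-27 + 625*N²)*(959 + N) (O(N) = (-27 + 25*(5*N)²)/(1/((N - 59)*(N + 959))) = (-27 + 25*(25*N²))/(1/((-59 + N)*(959 + N))) = (-27 + 625*N²)/((1/((-59 + N)*(959 + N)))) = (-27 + 625*N²)*((-59 + N)*(959 + N)) = (-59 + N)*(-27 + 625*N²)*(959 + N))
1/(O(-64) - 963029) = 1/((-27 + 625*(-64)²)*(-56581 + (-64)² + 900*(-64)) - 963029) = 1/((-27 + 625*4096)*(-56581 + 4096 - 57600) - 963029) = 1/((-27 + 2560000)*(-110085) - 963029) = 1/(2559973*(-110085) - 963029) = 1/(-281814627705 - 963029) = 1/(-281815590734) = -1/281815590734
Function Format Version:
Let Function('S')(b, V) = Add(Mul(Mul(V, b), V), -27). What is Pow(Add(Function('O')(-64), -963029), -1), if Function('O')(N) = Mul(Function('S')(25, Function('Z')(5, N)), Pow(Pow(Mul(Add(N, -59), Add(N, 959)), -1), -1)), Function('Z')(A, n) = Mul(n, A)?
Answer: Rational(-1, 281815590734) ≈ -3.5484e-12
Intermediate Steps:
Function('Z')(A, n) = Mul(A, n)
Function('S')(b, V) = Add(-27, Mul(b, Pow(V, 2))) (Function('S')(b, V) = Add(Mul(b, Pow(V, 2)), -27) = Add(-27, Mul(b, Pow(V, 2))))
Function('O')(N) = Mul(Add(-59, N), Add(-27, Mul(625, Pow(N, 2))), Add(959, N)) (Function('O')(N) = Mul(Add(-27, Mul(25, Pow(Mul(5, N), 2))), Pow(Pow(Mul(Add(N, -59), Add(N, 959)), -1), -1)) = Mul(Add(-27, Mul(25, Mul(25, Pow(N, 2)))), Pow(Pow(Mul(Add(-59, N), Add(959, N)), -1), -1)) = Mul(Add(-27, Mul(625, Pow(N, 2))), Pow(Mul(Pow(Add(-59, N), -1), Pow(Add(959, N), -1)), -1)) = Mul(Add(-27, Mul(625, Pow(N, 2))), Mul(Add(-59, N), Add(959, N))) = Mul(Add(-59, N), Add(-27, Mul(625, Pow(N, 2))), Add(959, N)))
Pow(Add(Function('O')(-64), -963029), -1) = Pow(Add(Mul(Add(-27, Mul(625, Pow(-64, 2))), Add(-56581, Pow(-64, 2), Mul(900, -64))), -963029), -1) = Pow(Add(Mul(Add(-27, Mul(625, 4096)), Add(-56581, 4096, -57600)), -963029), -1) = Pow(Add(Mul(Add(-27, 2560000), -110085), -963029), -1) = Pow(Add(Mul(2559973, -110085), -963029), -1) = Pow(Add(-281814627705, -963029), -1) = Pow(-281815590734, -1) = Rational(-1, 281815590734)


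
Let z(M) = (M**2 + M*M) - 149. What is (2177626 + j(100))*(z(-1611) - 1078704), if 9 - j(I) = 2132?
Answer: 8945209304867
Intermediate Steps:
j(I) = -2123 (j(I) = 9 - 1*2132 = 9 - 2132 = -2123)
z(M) = -149 + 2*M**2 (z(M) = (M**2 + M**2) - 149 = 2*M**2 - 149 = -149 + 2*M**2)
(2177626 + j(100))*(z(-1611) - 1078704) = (2177626 - 2123)*((-149 + 2*(-1611)**2) - 1078704) = 2175503*((-149 + 2*2595321) - 1078704) = 2175503*((-149 + 5190642) - 1078704) = 2175503*(5190493 - 1078704) = 2175503*4111789 = 8945209304867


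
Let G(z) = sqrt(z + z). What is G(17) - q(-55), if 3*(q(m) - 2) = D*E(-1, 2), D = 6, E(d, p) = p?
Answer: -6 + sqrt(34) ≈ -0.16905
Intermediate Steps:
G(z) = sqrt(2)*sqrt(z) (G(z) = sqrt(2*z) = sqrt(2)*sqrt(z))
q(m) = 6 (q(m) = 2 + (6*2)/3 = 2 + (1/3)*12 = 2 + 4 = 6)
G(17) - q(-55) = sqrt(2)*sqrt(17) - 1*6 = sqrt(34) - 6 = -6 + sqrt(34)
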